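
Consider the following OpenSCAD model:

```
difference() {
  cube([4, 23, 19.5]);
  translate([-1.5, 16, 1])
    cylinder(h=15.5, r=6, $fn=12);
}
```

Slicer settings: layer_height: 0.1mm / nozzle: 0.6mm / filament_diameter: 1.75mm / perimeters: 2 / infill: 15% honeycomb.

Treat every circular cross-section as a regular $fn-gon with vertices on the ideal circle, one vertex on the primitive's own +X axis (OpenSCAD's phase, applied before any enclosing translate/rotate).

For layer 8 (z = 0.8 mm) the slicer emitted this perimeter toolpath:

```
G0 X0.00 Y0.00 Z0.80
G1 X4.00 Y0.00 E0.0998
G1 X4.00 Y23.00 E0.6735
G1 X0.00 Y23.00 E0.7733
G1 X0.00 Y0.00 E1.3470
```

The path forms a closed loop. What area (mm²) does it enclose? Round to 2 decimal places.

92.00 mm²

Apply the shoelace formula to the sequence of (X, Y) vertices; enclosed area = 92.00 mm².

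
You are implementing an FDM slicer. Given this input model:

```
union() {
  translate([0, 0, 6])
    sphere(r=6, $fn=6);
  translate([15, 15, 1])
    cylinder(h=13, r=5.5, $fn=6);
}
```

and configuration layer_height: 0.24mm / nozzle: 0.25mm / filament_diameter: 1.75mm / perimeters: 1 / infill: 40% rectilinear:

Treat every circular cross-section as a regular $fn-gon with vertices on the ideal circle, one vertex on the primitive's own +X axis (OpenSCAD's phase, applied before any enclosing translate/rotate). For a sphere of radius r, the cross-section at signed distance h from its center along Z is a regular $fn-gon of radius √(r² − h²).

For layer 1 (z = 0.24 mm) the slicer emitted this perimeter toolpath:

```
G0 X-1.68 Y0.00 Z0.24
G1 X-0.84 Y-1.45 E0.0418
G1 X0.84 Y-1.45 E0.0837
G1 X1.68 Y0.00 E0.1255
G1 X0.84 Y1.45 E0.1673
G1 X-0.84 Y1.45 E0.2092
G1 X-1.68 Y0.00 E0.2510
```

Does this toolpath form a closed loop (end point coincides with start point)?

Start point (G0): (-1.68, 0.00). End point (last G1): the path returns to the start — closed.

yes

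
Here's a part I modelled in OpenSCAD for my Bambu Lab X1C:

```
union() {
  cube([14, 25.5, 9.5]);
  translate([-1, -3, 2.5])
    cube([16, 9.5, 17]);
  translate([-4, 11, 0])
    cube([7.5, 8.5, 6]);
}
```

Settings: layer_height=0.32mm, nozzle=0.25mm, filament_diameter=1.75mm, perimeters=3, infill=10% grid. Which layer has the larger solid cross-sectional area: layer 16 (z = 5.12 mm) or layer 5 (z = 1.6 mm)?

layer 16 (z = 5.12 mm)

Layer 16 (z = 5.12): the cube is present — its section is the full 14×25.5 rectangle (area 357.00 mm²); the 16×9.5 cube at (-1, -3) contributes its full rectangle (area 152.00 mm²); the cube at (-4, 11) is present — its section is the full 7.5×8.5 rectangle (area 63.75 mm²); Combining (union): the regions partially overlap — summed areas 572.75 mm² minus the doubly-counted overlap 120.75 mm² gives 452.00 mm² — area = 452.00 mm². So its area = 452.00 mm². Layer 5 (z = 1.6): the cube is present — its section is the full 14×25.5 rectangle (area 357.00 mm²); the cube at (-1, -3) is absent (z outside [2.5, 19.5]); the 7.5×8.5 cube at (-4, 11) contributes its full rectangle (area 63.75 mm²); Taking the union: the regions partially overlap — summed areas 420.75 mm² minus the doubly-counted overlap 29.75 mm² gives 391.00 mm² — area = 391.00 mm². So its area = 391.00 mm². Layer 16 is larger (452.00 vs 391.00 mm²).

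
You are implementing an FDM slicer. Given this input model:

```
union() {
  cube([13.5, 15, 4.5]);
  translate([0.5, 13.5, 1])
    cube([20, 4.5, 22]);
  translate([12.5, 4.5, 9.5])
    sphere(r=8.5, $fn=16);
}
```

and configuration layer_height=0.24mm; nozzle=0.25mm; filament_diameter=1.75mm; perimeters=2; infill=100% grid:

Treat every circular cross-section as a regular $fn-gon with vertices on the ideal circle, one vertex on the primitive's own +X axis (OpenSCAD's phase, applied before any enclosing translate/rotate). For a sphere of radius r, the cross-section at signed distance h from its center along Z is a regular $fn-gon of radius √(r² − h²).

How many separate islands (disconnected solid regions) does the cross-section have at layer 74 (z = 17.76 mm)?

At z = 17.76 mm: the cube is not intersected at this z (z outside [0, 4.5]); the cube at (0.5, 13.5) (footprint 20×4.5) is included at this height; the sphere at (12.5, 4.5): section is a regular 16-gon, circumradius = √(r²−h²) = √(8.5²−8.26²) = 2.006; Merging all regions: the 2 present regions are separate (no shared area or edge), so areas and boundary lengths simply add and each stays a separate island — 2 connected regions. Overall, the cross-section has 2 separate islands. Island count = 2.

2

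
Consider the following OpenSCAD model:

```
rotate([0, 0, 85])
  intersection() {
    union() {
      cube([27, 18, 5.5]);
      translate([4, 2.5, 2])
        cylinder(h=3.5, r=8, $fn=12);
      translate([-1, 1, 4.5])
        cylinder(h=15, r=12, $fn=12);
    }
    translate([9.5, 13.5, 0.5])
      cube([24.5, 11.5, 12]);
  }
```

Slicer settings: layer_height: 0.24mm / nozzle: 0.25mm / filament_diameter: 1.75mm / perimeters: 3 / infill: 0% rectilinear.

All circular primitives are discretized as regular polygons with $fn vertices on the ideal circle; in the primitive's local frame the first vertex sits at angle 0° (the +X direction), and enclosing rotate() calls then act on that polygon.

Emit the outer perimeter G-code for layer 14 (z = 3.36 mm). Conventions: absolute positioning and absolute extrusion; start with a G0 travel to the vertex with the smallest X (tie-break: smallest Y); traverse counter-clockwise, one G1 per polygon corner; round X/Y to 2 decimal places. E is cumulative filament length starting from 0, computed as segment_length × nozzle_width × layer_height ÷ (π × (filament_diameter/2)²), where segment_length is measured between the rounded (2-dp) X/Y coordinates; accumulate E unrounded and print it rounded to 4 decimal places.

At z = 3.36 mm: the cube (footprint 27×18) is included at this height; the r=8 cylinder at (4, 2.5) contributes a regular 12-gon of circumradius 8; the cylinder at (-1, 1) is not intersected at this z (z outside [4.5, 19.5]); Combining (union): the regions partially overlap (shared area 107.02 mm²), so overlapping operands fuse into one piece — 1 connected region; the 24.5×11.5 cube at (9.5, 13.5) contributes its full rectangle; Keeping only the common overlap: the 24.5×11.5 cube at (9.5, 13.5) partially overlaps that combined region; clipping to the common part keeps 78.75 mm² — 1 connected region; (rotated 85° about Z; rotation is an isometry so areas/perimeters/island counts are preserved). The outline is a single polygon with 4 vertices. Extrusion per mm of travel: 0.25 × 0.24 / (π × 0.875²) = 0.024945. Accumulating E over each segment gives final E = 1.0975.

G0 X-17.10 Y11.03 Z3.36
G1 X-12.62 Y10.64 E0.1122
G1 X-11.10 Y28.07 E0.5486
G1 X-15.58 Y28.47 E0.6608
G1 X-17.10 Y11.03 E1.0975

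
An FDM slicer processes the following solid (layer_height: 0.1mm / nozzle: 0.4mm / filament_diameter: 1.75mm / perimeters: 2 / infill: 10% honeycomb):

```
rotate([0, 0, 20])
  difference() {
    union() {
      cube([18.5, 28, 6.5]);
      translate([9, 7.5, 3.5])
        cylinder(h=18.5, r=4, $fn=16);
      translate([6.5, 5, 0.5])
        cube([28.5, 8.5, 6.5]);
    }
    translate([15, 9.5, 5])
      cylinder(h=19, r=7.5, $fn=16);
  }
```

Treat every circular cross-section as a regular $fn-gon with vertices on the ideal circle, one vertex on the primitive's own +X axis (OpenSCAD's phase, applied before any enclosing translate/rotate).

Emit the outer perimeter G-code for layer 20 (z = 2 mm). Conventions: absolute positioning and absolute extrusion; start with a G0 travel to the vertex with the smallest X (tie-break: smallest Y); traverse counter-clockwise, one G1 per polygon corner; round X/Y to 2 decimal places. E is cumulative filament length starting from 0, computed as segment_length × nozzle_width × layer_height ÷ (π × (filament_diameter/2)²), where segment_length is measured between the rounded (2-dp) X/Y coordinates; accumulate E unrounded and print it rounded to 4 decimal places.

G0 X-9.58 Y26.31 Z2.00
G1 X0.00 Y0.00 E0.4656
G1 X17.38 Y6.33 E0.7732
G1 X15.67 Y11.03 E0.8564
G1 X31.18 Y16.67 E1.1309
G1 X28.27 Y24.66 E1.2723
G1 X12.77 Y19.01 E1.5466
G1 X7.81 Y32.64 E1.7879
G1 X-9.58 Y26.31 E2.0956

At z = 2 mm: the cube is present — its section is the full 18.5×28 rectangle; the cylinder at (9, 7.5) is not intersected at this z (z outside [3.5, 22]); the cube at (6.5, 5) (footprint 28.5×8.5) is included at this height; Taking the union: the regions partially overlap (shared area 102.00 mm²), so overlapping operands fuse into one piece — 1 connected region; the cylinder at (15, 9.5) is absent (z outside [5, 24]); Taking the first minus the rest: none of the subtracted shapes is present at this height, so that combined region is unchanged — 1 connected region; (rotated 20° about Z; rotation is an isometry so areas/perimeters/island counts are preserved). The outline is a single polygon with 8 vertices. Extrusion per mm of travel: 0.4 × 0.1 / (π × 0.875²) = 0.016630. Accumulating E over each segment gives final E = 2.0956.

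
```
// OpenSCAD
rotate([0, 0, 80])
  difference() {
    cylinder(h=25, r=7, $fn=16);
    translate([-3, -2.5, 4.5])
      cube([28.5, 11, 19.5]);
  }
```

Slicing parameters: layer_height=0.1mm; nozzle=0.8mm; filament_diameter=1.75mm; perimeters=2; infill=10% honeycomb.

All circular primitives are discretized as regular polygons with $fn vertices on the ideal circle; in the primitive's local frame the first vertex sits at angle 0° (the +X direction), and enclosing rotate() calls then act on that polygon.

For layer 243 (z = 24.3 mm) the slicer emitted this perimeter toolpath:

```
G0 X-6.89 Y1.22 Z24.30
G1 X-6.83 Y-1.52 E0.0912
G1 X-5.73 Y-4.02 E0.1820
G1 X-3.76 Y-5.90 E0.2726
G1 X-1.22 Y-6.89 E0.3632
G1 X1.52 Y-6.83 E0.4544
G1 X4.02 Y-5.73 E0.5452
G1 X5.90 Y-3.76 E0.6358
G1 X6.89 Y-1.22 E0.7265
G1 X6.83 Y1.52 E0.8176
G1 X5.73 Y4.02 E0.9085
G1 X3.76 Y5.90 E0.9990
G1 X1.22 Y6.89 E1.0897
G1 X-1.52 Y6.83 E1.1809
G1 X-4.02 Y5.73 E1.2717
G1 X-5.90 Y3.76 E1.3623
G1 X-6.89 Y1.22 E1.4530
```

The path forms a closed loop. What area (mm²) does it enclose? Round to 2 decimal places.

Apply the shoelace formula to the sequence of (X, Y) vertices; enclosed area = 149.91 mm².

149.91 mm²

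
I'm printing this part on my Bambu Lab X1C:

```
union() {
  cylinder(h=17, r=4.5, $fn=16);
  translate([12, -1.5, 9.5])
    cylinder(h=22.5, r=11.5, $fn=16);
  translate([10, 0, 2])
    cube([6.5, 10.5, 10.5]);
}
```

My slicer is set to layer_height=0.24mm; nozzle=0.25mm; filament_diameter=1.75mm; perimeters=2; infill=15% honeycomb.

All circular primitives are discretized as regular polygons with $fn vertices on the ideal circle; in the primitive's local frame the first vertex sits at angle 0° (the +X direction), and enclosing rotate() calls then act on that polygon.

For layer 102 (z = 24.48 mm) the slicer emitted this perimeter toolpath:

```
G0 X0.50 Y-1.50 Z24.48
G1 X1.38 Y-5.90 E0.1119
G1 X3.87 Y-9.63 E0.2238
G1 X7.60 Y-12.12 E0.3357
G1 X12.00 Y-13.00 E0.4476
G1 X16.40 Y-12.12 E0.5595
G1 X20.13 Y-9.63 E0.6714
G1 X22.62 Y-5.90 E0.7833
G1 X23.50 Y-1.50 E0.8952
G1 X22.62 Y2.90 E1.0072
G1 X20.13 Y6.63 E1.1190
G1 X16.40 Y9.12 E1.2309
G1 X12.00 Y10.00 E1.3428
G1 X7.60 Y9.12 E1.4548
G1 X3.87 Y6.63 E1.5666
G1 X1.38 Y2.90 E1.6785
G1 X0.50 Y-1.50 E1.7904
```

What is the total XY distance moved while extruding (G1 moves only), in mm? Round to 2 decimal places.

71.78 mm

Sum the Euclidean lengths of each G1 segment: total = 71.78 mm.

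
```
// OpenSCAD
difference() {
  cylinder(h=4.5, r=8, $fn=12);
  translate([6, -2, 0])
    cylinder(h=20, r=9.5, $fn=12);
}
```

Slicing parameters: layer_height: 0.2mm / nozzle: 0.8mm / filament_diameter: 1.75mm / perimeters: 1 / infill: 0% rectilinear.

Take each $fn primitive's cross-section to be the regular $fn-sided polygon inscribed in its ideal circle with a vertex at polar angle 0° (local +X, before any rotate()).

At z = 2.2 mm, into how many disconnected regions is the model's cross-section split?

1

At z = 2.2 mm: the r=8 cylinder gives a regular 12-gon of circumradius 8 (constant along its height); the cylinder at (6, -2): section is a regular 12-gon, circumradius r=9.5; Subtracting the remaining from the first: starting from the r=8 cylinder, the r=9.5 cylinder at (6, -2) partially overlaps it — only the 122.80 mm² overlap (of its 270.75 mm²) is removed, clipping the outline — 1 connected region. The result has 1 disconnected region.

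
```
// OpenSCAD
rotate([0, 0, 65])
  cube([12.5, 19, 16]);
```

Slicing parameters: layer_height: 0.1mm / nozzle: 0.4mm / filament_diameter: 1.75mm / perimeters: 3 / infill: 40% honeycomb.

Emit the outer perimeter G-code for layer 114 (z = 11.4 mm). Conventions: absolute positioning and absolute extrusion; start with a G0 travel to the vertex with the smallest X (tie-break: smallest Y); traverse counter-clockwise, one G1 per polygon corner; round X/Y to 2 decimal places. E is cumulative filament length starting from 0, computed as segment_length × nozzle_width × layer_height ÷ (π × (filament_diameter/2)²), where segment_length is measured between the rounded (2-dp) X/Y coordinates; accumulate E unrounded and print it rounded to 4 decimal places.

G0 X-17.22 Y8.03 Z11.40
G1 X0.00 Y0.00 E0.3160
G1 X5.28 Y11.33 E0.5238
G1 X-11.94 Y19.36 E0.8398
G1 X-17.22 Y8.03 E1.0477

At z = 11.4 mm: the 12.5×19 cube contributes its full rectangle; (whole slice rotated 65° about Z — lengths, areas and connectivity unchanged). The outline is a single polygon with 4 vertices. Extrusion per mm of travel: 0.4 × 0.1 / (π × 0.875²) = 0.016630. Accumulating E over each segment gives final E = 1.0477.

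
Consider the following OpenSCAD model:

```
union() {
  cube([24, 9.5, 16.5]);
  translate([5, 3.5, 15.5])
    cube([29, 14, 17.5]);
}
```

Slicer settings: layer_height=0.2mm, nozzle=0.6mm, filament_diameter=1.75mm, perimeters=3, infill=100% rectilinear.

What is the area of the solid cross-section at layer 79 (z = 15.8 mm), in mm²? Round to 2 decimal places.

At z = 15.8 mm: the cube is present — its section is the full 24×9.5 rectangle (area 228.00 mm²); the cube at (5, 3.5) (footprint 29×14) is included at this height (area 406.00 mm²); Merging all regions: the regions partially overlap — summed areas 634.00 mm² minus the doubly-counted overlap 114.00 mm² gives 520.00 mm² — area = 520.00 mm². Overall, the cross-section is a single solid region. Net area = 520.00 mm².

520.00 mm²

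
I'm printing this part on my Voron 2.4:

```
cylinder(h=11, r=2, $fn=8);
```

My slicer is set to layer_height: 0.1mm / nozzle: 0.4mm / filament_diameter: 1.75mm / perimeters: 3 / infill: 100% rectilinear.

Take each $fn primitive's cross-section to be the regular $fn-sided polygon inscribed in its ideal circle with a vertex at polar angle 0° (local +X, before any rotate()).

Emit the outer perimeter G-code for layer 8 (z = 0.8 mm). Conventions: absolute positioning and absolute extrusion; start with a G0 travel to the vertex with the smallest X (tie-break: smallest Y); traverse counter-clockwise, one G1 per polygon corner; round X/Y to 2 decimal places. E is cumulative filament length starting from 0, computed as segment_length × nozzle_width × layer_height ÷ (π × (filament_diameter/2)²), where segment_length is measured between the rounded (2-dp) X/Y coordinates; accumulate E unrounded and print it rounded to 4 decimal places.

At z = 0.8 mm: the r=2 cylinder contributes a regular 8-gon of circumradius 2. The outline is a single polygon with 8 vertices. Extrusion per mm of travel: 0.4 × 0.1 / (π × 0.875²) = 0.016630. Accumulating E over each segment gives final E = 0.2033.

G0 X-2.00 Y0.00 Z0.80
G1 X-1.41 Y-1.41 E0.0254
G1 X0.00 Y-2.00 E0.0508
G1 X1.41 Y-1.41 E0.0763
G1 X2.00 Y0.00 E0.1017
G1 X1.41 Y1.41 E0.1271
G1 X0.00 Y2.00 E0.1525
G1 X-1.41 Y1.41 E0.1779
G1 X-2.00 Y0.00 E0.2033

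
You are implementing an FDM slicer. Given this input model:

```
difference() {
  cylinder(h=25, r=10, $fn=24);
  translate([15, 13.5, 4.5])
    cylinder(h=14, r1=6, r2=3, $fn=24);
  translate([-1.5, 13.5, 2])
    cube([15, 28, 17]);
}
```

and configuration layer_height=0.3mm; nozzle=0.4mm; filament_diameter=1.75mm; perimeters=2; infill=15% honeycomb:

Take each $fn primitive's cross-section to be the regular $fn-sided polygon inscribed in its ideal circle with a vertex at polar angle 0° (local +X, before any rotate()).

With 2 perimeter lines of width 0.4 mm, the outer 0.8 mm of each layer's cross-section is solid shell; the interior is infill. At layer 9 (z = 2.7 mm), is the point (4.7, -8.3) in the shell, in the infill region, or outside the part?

shell

At z = 2.7 mm: the r=10 cylinder gives a regular 24-gon of circumradius 10 (constant along its height); the cone at (15, 13.5) is absent (z outside [4.5, 18.5]); the cube at (-1.5, 13.5) is present — its section is the full 15×28 rectangle; Taking the first minus the rest: starting from the r=10 cylinder, the 15×28 cube at (-1.5, 13.5) misses the remaining region (no effect) — 1 connected region. Overall, the cross-section is a single solid region. The nearest boundary edge runs (5.00, -8.66)→(2.59, -9.66); distance from the point to it = 0.45 mm. The point is inside the cross-section, 0.45 mm from the nearest boundary — within the 0.8 mm shell band (2 × 0.4).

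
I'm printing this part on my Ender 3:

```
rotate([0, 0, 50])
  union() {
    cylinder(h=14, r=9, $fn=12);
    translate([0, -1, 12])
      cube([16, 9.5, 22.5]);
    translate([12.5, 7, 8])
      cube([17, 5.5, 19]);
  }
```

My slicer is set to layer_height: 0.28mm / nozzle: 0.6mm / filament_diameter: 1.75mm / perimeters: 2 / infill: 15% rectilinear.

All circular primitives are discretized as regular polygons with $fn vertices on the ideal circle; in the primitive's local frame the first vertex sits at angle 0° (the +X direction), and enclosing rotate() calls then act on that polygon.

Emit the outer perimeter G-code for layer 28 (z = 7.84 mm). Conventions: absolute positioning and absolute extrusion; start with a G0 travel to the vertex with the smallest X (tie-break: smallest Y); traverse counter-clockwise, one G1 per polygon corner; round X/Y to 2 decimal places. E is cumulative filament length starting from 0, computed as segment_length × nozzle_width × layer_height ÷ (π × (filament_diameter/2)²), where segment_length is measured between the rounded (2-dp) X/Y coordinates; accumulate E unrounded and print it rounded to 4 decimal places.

G0 X-8.86 Y1.56 Z7.84
G1 X-8.46 Y-3.08 E0.3253
G1 X-5.79 Y-6.89 E0.6502
G1 X-1.56 Y-8.86 E0.9762
G1 X3.08 Y-8.46 E1.3015
G1 X6.89 Y-5.79 E1.6264
G1 X8.86 Y-1.56 E1.9523
G1 X8.46 Y3.08 E2.2776
G1 X5.79 Y6.89 E2.6026
G1 X1.56 Y8.86 E2.9285
G1 X-3.08 Y8.46 E3.2538
G1 X-6.89 Y5.79 E3.5787
G1 X-8.86 Y1.56 E3.9046

At z = 7.84 mm: the r=9 cylinder contributes a regular 12-gon of circumradius 9; the cube at (0, -1) is not intersected at this z (z outside [12, 34.5]); the cube at (12.5, 7) is not intersected at this z (z outside [8, 27]); Combining (union): only the r=9 cylinder is present, so the union is just that shape — 1 connected region; (rotated 50° about Z; rotation is an isometry so areas/perimeters/island counts are preserved). The outline is a single polygon with 12 vertices. Extrusion per mm of travel: 0.6 × 0.28 / (π × 0.875²) = 0.069846. Accumulating E over each segment gives final E = 3.9046.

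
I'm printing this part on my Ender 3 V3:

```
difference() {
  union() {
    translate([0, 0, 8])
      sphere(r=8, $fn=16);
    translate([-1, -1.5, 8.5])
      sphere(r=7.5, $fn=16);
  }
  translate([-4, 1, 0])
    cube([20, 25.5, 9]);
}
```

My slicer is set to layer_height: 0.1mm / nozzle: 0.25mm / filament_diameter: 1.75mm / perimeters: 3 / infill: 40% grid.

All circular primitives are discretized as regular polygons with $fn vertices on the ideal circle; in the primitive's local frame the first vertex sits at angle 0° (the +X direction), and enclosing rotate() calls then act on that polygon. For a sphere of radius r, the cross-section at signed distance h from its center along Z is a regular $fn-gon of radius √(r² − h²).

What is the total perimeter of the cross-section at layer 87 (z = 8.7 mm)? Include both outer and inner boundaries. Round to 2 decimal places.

53.90 mm

At z = 8.7 mm: the sphere: section is a regular 16-gon, circumradius = √(r²−h²) = √(8²−0.7²) = 7.969 (perimeter = 2·16·7.969·sin(180°/16) = 49.75 mm); the r=7.5 sphere at (-1, -1.5) contributes a regular 16-gon of circumradius √(7.5²−0.2²) = 7.497 (perimeter = 2·16·7.497·sin(180°/16) = 46.81 mm); Combining (union): the regions partially overlap (shared area 154.79 mm²), so the edge portions inside another operand are dropped and the merged outline is re-measured after clipping — boundary = 52.07 mm; the 20×25.5 cube at (-4, 1) contributes its full rectangle (perimeter 91.00 mm); After the difference (first − rest): starting from the result so far, the 20×25.5 cube at (-4, 1) partially overlaps it — only the 66.81 mm² overlap (of its 510.00 mm²) is removed, clipping the outline — boundary = 53.90 mm. Overall, the cross-section is a single solid region. Total boundary length (outer) = 53.90 mm.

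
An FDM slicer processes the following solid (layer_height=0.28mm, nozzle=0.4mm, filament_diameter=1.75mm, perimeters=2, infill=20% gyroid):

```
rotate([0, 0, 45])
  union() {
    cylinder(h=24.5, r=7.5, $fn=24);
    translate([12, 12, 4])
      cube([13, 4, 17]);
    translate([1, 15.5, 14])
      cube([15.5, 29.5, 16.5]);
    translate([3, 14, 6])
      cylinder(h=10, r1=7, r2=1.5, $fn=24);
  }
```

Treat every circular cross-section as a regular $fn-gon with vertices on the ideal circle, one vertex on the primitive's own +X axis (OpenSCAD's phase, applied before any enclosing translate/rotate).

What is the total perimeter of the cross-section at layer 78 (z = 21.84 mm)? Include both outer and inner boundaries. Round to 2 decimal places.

136.99 mm

At z = 21.84 mm: the r=7.5 cylinder contributes a regular 24-gon of circumradius 7.5 (perimeter = 2·24·7.500·sin(180°/24) = 46.99 mm); the cube at (12, 12) is not intersected at this z (z outside [4, 21]); the 15.5×29.5 cube at (1, 15.5) contributes its full rectangle (perimeter 90.00 mm); the cone at (3, 14) is absent (z outside [6, 16]); Merging all regions: the 2 present regions are separate (no shared area or edge), so areas and boundary lengths simply add and each stays a separate island — boundary = 136.99 mm; (whole slice rotated 45° about Z — lengths, areas and connectivity unchanged). Overall, the cross-section has 2 separate islands. Total boundary length (outer) = 136.99 mm.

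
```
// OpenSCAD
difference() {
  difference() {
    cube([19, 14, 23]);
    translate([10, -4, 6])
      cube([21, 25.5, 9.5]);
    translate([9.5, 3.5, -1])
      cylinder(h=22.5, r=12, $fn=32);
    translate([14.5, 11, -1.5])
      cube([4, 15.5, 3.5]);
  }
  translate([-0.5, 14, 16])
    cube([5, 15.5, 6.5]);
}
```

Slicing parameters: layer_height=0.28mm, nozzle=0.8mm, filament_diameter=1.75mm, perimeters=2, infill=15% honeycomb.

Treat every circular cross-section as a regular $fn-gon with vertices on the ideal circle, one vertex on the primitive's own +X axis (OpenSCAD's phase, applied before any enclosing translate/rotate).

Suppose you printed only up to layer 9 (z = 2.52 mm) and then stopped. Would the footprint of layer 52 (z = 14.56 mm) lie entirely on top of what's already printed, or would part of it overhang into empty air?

entirely on top

Compare the two slices. At z = 2.52: the cube is present — its section is the full 19×14 rectangle (area 266.00 mm²); the cube at (10, -4) does not reach this height (z outside [6, 15.5]); the r=12 cylinder at (9.5, 3.5) gives a regular 32-gon of circumradius 12 (constant along its height) (area = (32/2)·12.000²·sin(360°/32) = 449.49 mm²); the cube at (14.5, 11) is not intersected at this z (z outside [-1.5, 2]); Taking the first minus the rest: starting from the 19×14 cube (266.00 mm²), the r=12 cylinder at (9.5, 3.5) partially overlaps it — only the 255.53 mm² overlap (of its 449.49 mm²) is removed, clipping the outline — area = 10.47 mm²; the cube at (-0.5, 14) is absent (z outside [16, 22.5]); After the difference (first − rest): none of the subtracted shapes is present at this height, so the result so far is unchanged — area = 10.47 mm². At z = 14.56: the 19×14 cube contributes its full rectangle (area 266.00 mm²); the cube at (10, -4) (footprint 21×25.5) is included at this height (area 535.50 mm²); the r=12 cylinder at (9.5, 3.5) gives a regular 32-gon of circumradius 12 (constant along its height) (area = (32/2)·12.000²·sin(360°/32) = 449.49 mm²); the cube at (14.5, 11) is absent (z outside [-1.5, 2]); Subtracting the remaining from the first: starting from the 19×14 cube (266.00 mm²), the 21×25.5 cube at (10, -4) partially overlaps it — only the 126.00 mm² overlap (of its 535.50 mm²) is removed, clipping the outline; the r=12 cylinder at (9.5, 3.5) partially overlaps it — only the 134.77 mm² overlap (of its 449.49 mm²) is removed, clipping the outline — area = 5.23 mm²; the cube at (-0.5, 14) is absent (z outside [16, 22.5]); Taking the first minus the rest: none of the subtracted shapes is present at this height, so the result so far is unchanged — area = 5.23 mm². Checking containment: the cross-section at z = 14.56 is a subset of the cross-section at z = 2.52.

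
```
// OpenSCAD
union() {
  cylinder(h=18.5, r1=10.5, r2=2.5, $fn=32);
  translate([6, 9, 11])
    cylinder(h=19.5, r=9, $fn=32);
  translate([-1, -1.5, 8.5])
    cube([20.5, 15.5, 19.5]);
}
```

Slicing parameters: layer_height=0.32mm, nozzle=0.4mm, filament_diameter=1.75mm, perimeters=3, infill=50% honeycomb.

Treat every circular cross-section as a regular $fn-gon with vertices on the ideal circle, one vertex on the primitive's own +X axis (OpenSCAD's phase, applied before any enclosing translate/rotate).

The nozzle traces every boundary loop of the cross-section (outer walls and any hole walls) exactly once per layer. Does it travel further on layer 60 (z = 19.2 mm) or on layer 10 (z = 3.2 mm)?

Layer 60 (z = 19.2): the cone is not intersected at this z (z outside [0, 18.5]); the cylinder at (6, 9): section is a regular 32-gon, circumradius r=9 (perimeter = 2·32·9.000·sin(180°/32) = 56.46 mm); the cube at (-1, -1.5) (footprint 20.5×15.5) is included at this height (perimeter 72.00 mm); Merging all regions: the regions partially overlap (shared area 196.28 mm²), so the edge portions inside another operand are dropped and the merged outline is re-measured after clipping — boundary = 75.92 mm. So its perimeter = 75.92 mm. Layer 10 (z = 3.2): the cone: at t=0.173 of its height the radius interpolates to r₁+(r₂−r₁)t = 9.116, giving a regular 32-gon of that circumradius (perimeter = 2·32·9.116·sin(180°/32) = 57.19 mm); the cylinder at (6, 9) does not reach this height (z outside [11, 30.5]); the cube at (-1, -1.5) does not reach this height (z outside [8.5, 28]); Combining (union): only the cone is present, so the union is just that shape — boundary = 57.19 mm. So its perimeter = 57.19 mm. Layer 60 is larger (75.92 vs 57.19 mm).

layer 60 (z = 19.2 mm)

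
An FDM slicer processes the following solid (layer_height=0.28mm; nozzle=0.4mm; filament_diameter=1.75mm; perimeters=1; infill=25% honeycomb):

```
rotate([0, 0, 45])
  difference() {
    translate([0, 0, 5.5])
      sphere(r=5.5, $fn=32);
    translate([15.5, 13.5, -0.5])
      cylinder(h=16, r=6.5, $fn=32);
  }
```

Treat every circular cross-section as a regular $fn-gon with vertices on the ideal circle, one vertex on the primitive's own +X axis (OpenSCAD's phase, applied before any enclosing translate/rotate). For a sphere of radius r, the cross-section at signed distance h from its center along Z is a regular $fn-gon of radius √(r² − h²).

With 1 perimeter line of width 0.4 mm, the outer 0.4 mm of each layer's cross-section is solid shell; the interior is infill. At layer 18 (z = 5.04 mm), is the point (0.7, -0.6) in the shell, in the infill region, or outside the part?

At z = 5.04 mm: the r=5.5 sphere contributes a regular 32-gon of circumradius √(5.5²−0.46²) = 5.481; the cylinder at (15.5, 13.5): section is a regular 32-gon, circumradius r=6.5; After the difference (first − rest): starting from the r=5.5 sphere, the r=6.5 cylinder at (15.5, 13.5) misses the remaining region (no effect) — 1 connected region; (rotated 45° about Z; rotation is an isometry so areas/perimeters/island counts are preserved). Overall, the cross-section is a single solid region. Undo the 45° rotation: the query point maps to (0.071, -0.919) in the un-rotated model frame. The nearest boundary edge runs (1.07, -5.38)→(-0.00, -5.48); distance from the point to it = 4.53 mm. The point is inside the cross-section and 4.53 mm from the nearest boundary — more than the 0.4 mm shell width (1 × 0.4), so it's in the infill interior.

infill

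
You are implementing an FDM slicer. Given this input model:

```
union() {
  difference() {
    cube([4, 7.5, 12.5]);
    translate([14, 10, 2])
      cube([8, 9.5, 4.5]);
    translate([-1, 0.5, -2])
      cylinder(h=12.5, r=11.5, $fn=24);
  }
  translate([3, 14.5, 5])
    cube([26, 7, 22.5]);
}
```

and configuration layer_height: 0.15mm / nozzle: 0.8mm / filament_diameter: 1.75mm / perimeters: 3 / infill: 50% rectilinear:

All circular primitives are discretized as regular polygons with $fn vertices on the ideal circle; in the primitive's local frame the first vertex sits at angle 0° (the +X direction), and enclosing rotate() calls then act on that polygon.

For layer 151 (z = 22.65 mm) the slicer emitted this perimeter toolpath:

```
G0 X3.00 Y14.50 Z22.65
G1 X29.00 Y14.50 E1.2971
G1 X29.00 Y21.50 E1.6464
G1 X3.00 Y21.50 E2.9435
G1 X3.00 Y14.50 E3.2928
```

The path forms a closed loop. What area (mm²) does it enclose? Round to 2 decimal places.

Apply the shoelace formula to the sequence of (X, Y) vertices; enclosed area = 182.00 mm².

182.00 mm²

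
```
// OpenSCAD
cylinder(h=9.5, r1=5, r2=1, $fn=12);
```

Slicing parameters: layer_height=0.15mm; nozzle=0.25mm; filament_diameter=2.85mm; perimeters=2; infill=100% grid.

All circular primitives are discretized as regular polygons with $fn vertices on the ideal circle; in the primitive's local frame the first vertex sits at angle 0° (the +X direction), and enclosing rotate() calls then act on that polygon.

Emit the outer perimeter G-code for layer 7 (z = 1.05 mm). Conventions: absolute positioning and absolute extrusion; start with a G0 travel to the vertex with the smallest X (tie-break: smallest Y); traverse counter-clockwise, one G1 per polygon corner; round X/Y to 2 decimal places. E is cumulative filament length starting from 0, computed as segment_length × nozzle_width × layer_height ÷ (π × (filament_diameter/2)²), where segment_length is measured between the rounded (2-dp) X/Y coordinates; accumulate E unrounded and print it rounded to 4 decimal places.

At z = 1.05 mm: the cone: at t=0.111 of its height the radius interpolates to r₁+(r₂−r₁)t = 4.558, giving a regular 12-gon of that circumradius. The outline is a single polygon with 12 vertices. Extrusion per mm of travel: 0.25 × 0.15 / (π × 1.425²) = 0.005878. Accumulating E over each segment gives final E = 0.1665.

G0 X-4.56 Y0.00 Z1.05
G1 X-3.95 Y-2.28 E0.0139
G1 X-2.28 Y-3.95 E0.0278
G1 X0.00 Y-4.56 E0.0416
G1 X2.28 Y-3.95 E0.0555
G1 X3.95 Y-2.28 E0.0694
G1 X4.56 Y0.00 E0.0833
G1 X3.95 Y2.28 E0.0971
G1 X2.28 Y3.95 E0.1110
G1 X0.00 Y4.56 E0.1249
G1 X-2.28 Y3.95 E0.1388
G1 X-3.95 Y2.28 E0.1526
G1 X-4.56 Y0.00 E0.1665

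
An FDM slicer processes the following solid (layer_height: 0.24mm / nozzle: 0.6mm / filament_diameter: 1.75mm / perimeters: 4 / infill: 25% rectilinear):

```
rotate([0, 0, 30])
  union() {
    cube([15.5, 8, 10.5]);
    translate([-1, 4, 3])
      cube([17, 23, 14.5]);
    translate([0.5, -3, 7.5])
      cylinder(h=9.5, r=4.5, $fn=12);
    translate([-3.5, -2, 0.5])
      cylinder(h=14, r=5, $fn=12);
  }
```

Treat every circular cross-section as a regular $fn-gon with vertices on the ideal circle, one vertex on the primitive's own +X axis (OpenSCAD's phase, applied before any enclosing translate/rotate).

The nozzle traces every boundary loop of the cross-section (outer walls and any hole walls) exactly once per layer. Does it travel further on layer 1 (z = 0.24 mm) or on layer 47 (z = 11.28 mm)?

layer 47 (z = 11.28 mm)

Layer 1 (z = 0.24): the cube (footprint 15.5×8) is included at this height (perimeter 47.00 mm); the cube at (-1, 4) is not intersected at this z (z outside [3, 17.5]); the cylinder at (0.5, -3) does not reach this height (z outside [7.5, 17]); the cylinder at (-3.5, -2) does not reach this height (z outside [0.5, 14.5]); Merging all regions: only the 15.5×8 cube is present, so the union is just that shape — boundary = 47.00 mm; (rotated 30° about Z; rotation is an isometry so areas/perimeters/island counts are preserved). So its perimeter = 47.00 mm. Layer 47 (z = 11.28): the cube is not intersected at this z (z outside [0, 10.5]); the 17×23 cube at (-1, 4) contributes its full rectangle (perimeter 80.00 mm); the r=4.5 cylinder at (0.5, -3) gives a regular 12-gon of circumradius 4.5 (constant along its height) (perimeter = 2·12·4.500·sin(180°/12) = 27.95 mm); the cylinder at (-3.5, -2): section is a regular 12-gon, circumradius r=5 (perimeter = 2·12·5.000·sin(180°/12) = 31.06 mm); Merging all regions: the regions partially overlap (shared area 30.58 mm²), so the edge portions inside another operand are dropped and the merged outline is re-measured after clipping — boundary = 118.27 mm; (whole slice rotated 30° about Z — lengths, areas and connectivity unchanged). So its perimeter = 118.27 mm. Layer 47 is larger (118.27 vs 47.00 mm).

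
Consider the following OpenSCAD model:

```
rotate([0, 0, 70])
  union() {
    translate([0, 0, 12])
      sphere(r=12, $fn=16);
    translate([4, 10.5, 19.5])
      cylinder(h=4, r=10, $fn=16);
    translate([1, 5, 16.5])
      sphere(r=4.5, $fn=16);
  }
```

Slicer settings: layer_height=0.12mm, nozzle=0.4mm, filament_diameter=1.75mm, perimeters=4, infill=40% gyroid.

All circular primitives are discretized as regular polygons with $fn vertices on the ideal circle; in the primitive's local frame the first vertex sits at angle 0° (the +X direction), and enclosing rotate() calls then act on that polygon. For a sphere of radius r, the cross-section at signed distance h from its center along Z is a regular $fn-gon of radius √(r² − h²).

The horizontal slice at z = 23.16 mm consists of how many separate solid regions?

1

At z = 23.16 mm: the r=12 sphere slices to a regular 16-gon of circumradius 4.411 (√(r²−h²) with h=11.16 from center); the cylinder at (4, 10.5): section is a regular 16-gon, circumradius r=10; the sphere at (1, 5) is absent (|z−center|=6.660 > r=4.5); Combining (union): the regions partially overlap (shared area 15.91 mm²), so overlapping operands fuse into one piece — 1 connected region; (whole slice rotated 70° about Z — lengths, areas and connectivity unchanged). The result has 1 disconnected region.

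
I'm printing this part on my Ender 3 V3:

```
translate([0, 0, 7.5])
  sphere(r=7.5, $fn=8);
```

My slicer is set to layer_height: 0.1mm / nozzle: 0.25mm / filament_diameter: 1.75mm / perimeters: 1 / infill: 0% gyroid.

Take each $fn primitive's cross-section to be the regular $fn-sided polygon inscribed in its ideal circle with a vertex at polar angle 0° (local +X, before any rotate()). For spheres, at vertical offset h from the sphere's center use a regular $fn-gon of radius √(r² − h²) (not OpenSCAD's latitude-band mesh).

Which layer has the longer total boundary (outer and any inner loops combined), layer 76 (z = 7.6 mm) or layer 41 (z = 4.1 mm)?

layer 76 (z = 7.6 mm)

Layer 76 (z = 7.6): the r=7.5 sphere contributes a regular 8-gon of circumradius √(7.5²−0.1²) = 7.499 (perimeter = 2·8·7.499·sin(180°/8) = 45.92 mm). So its perimeter = 45.92 mm. Layer 41 (z = 4.1): the r=7.5 sphere slices to a regular 8-gon of circumradius 6.685 (√(r²−h²) with h=3.4 from center) (perimeter = 2·8·6.685·sin(180°/8) = 40.93 mm). So its perimeter = 40.93 mm. Layer 76 is larger (45.92 vs 40.93 mm).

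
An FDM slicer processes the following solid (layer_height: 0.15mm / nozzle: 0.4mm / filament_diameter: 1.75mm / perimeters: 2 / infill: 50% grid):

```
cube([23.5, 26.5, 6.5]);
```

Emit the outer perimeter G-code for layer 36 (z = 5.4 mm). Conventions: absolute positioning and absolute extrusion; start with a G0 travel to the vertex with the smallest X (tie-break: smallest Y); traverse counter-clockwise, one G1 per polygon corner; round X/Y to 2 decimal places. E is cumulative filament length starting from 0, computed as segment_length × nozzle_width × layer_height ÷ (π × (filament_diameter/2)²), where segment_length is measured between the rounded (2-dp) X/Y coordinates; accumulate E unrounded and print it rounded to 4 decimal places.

G0 X0.00 Y0.00 Z5.40
G1 X23.50 Y0.00 E0.5862
G1 X23.50 Y26.50 E1.2473
G1 X0.00 Y26.50 E1.8335
G1 X0.00 Y0.00 E2.4945

At z = 5.4 mm: the 23.5×26.5 cube contributes its full rectangle. The outline is a single polygon with 4 vertices. Extrusion per mm of travel: 0.4 × 0.15 / (π × 0.875²) = 0.024945. Accumulating E over each segment gives final E = 2.4945.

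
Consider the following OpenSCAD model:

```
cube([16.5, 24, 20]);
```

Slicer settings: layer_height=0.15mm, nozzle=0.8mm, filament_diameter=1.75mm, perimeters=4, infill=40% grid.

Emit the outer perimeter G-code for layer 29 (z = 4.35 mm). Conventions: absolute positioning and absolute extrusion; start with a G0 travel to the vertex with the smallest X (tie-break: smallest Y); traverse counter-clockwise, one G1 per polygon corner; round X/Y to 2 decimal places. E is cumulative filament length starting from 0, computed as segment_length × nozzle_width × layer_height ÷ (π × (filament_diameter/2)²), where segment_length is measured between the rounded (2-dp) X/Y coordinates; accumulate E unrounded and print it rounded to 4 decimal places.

At z = 4.35 mm: the 16.5×24 cube contributes its full rectangle. The outline is a single polygon with 4 vertices. Extrusion per mm of travel: 0.8 × 0.15 / (π × 0.875²) = 0.049890. Accumulating E over each segment gives final E = 4.0411.

G0 X0.00 Y0.00 Z4.35
G1 X16.50 Y0.00 E0.8232
G1 X16.50 Y24.00 E2.0206
G1 X0.00 Y24.00 E2.8437
G1 X0.00 Y0.00 E4.0411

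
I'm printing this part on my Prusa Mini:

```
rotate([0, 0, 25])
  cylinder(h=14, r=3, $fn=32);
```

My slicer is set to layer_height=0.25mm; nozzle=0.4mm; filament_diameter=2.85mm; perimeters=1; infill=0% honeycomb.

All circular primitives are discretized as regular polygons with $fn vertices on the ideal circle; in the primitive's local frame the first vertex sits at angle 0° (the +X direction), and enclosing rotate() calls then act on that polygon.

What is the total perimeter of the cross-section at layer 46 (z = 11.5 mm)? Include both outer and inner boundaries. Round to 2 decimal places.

At z = 11.5 mm: the cylinder: section is a regular 32-gon, circumradius r=3 (perimeter = 2·32·3.000·sin(180°/32) = 18.82 mm); (whole slice rotated 25° about Z — lengths, areas and connectivity unchanged). Overall, the cross-section is a single solid region. Total boundary length (outer) = 18.82 mm.

18.82 mm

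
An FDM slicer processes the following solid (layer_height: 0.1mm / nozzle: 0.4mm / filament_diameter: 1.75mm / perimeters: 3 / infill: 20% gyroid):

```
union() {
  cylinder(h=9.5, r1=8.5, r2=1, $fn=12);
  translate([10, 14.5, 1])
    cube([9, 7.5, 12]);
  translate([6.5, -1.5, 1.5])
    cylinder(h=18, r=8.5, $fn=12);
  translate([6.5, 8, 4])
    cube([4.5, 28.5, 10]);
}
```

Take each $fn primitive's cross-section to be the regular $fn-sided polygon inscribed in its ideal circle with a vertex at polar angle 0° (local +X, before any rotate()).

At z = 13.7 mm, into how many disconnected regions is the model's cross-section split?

2

At z = 13.7 mm: the cone is absent (z outside [0, 9.5]); the cube at (10, 14.5) is absent (z outside [1, 13]); the cylinder at (6.5, -1.5): section is a regular 12-gon, circumradius r=8.5; the cube at (6.5, 8) is present — its section is the full 4.5×28.5 rectangle; Combining (union): the 2 present regions are separate (no shared area or edge), so areas and boundary lengths simply add and each stays a separate island — 2 connected regions. The result has 2 disconnected regions.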